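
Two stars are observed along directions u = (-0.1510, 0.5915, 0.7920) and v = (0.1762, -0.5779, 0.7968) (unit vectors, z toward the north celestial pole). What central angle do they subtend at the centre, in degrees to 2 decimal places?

u·v = 0.2626; |u| = 1.0000, |v| = 1.0000.
cos θ = (u·v)/(|u||v|) = 0.2627, so θ = 74.77°.

74.77°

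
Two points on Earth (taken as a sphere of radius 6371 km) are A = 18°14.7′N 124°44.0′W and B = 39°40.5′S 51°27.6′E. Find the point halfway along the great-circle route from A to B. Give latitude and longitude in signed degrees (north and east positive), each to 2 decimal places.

Central angle δ = 2.7632 rad. Interpolating on the sphere with fraction f = 0.5:
P = [sin((1−f)δ)·A + sin(fδ)·B] / sin δ = 2.6584·A + 2.6584·B in Cartesian coordinates,
giving P = (-0.1636, -0.4745, -0.8649), i.e. latitude -59.87°, longitude -109.03°.

-59.87°, -109.03°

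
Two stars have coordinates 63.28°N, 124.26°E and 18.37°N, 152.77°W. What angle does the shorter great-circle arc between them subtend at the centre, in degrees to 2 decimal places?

70.51°

In radians: φ₁ = 1.1044, φ₂ = 0.3206, Δλ = 82.970° = 1.4481 rad.
cos c = sin φ₁ sin φ₂ + cos φ₁ cos φ₂ cos Δλ = (0.8932)(0.3152) + (0.4496)(0.9490)(0.1224) = 0.33372,
so c = arccos(0.33372) = 1.23054 rad.
So the angular separation is 70.51°.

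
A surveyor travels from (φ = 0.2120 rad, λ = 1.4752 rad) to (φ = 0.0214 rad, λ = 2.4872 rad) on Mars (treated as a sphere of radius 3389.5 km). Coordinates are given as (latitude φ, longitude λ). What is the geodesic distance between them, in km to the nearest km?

With latitudes φ₁ = 12.147°, φ₂ = 1.226° and longitude difference Δλ = 57.983°:
cos c = sin φ₁ sin φ₂ + cos φ₁ cos φ₂ cos Δλ = (0.2104)(0.0214) + (0.9776)(0.9998)(0.5302) = 0.52268,
so c = arccos(0.52268) = 1.02080 rad.
Distance = R·c = 3389.5 × 1.0208 ≈ 3460 km.

3460 km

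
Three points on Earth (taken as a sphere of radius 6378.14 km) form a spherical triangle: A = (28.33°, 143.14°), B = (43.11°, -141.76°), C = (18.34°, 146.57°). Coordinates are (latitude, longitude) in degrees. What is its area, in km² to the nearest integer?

4221860 km²

Side lengths (central angles): a = 1.1230, b = 0.1828, c = 1.0592 rad; semiperimeter s = 1.1825.
By l'Huilier's theorem, tan(E/4) = √[tan(s/2) tan((s−a)/2) tan((s−b)/2) tan((s−c)/2)], giving spherical excess E = 0.1038 rad.
Area = E·R² = 0.1038 × (6378.14)² ≈ 4221860 km².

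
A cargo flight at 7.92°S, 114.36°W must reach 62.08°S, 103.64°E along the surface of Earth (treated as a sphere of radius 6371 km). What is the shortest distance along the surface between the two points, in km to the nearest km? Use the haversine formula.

11576 km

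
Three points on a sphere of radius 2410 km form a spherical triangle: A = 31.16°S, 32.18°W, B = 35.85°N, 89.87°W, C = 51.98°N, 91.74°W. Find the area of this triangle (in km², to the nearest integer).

Side lengths (central angles): a = 0.2825, b = 1.7119, c = 1.5031 rad; semiperimeter s = 1.7487.
By l'Huilier's theorem, tan(E/4) = √[tan(s/2) tan((s−a)/2) tan((s−b)/2) tan((s−c)/2)], giving spherical excess E = 0.1978 rad.
Area = E·R² = 0.1978 × (2410)² ≈ 1148662 km².

1148662 km²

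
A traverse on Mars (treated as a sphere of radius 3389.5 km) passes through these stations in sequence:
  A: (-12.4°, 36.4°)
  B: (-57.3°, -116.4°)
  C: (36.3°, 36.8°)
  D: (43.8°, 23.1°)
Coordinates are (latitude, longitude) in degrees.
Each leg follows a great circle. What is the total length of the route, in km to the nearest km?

Leg A→B: central angle 1.8635 rad, distance 6316.5 km.
Leg B→C: central angle 2.6612 rad, distance 9020.1 km.
Leg C→D: central angle 0.2245 rad, distance 761.1 km.
Total: 6316.5 + 9020.1 + 761.1 ≈ 16098 km.

16098 km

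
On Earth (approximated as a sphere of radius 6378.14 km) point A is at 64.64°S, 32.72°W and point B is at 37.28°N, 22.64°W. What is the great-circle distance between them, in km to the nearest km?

Let φ₁ = -1.1282 rad, φ₂ = 0.6507 rad, and Δλ = 0.1759 rad.
cos c = sin φ₁ sin φ₂ + cos φ₁ cos φ₂ cos Δλ = (-0.9036)(0.6057) + (0.4283)(0.7957)(0.9846) = -0.21181,
so c = arccos(-0.21181) = 1.78422 rad.
Distance = R·c = 6378.14 × 1.7842 ≈ 11380 km.

11380 km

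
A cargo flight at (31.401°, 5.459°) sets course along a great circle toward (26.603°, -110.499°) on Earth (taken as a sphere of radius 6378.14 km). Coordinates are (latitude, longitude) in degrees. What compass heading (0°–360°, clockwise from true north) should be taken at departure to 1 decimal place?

With φ₁ = 0.5481, φ₂ = 0.4643, Δλ = -2.0238 rad, the forward-azimuth formula gives
θ = atan2( sin Δλ cos φ₂ , cos φ₁ sin φ₂ − sin φ₁ cos φ₂ cos Δλ ) = atan2(-0.8039, 0.5861) = -53.90°.
Adding 360° brings this into [0°, 360°): 306.1°.

306.1°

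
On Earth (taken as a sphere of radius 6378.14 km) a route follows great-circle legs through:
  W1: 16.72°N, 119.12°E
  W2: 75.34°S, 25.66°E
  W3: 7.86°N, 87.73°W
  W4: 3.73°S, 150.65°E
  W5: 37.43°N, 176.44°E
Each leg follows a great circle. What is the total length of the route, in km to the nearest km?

Leg W1→W2: central angle 1.8681 rad, distance 11915.1 km.
Leg W2→W3: central angle 1.8048 rad, distance 11511.0 km.
Leg W3→W4: central angle 2.1260 rad, distance 13560.2 km.
Leg W4→W5: central angle 0.8313 rad, distance 5301.9 km.
Total: 11915.1 + 11511.0 + 13560.2 + 5301.9 ≈ 42288 km.

42288 km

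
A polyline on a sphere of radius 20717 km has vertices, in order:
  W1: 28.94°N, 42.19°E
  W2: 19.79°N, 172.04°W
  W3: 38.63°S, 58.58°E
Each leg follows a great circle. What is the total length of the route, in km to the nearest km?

91768 km

Leg W1→W2: central angle 2.1141 rad, distance 43798.0 km.
Leg W2→W3: central angle 2.3155 rad, distance 47969.6 km.
Total: 43798.0 + 47969.6 ≈ 91768 km.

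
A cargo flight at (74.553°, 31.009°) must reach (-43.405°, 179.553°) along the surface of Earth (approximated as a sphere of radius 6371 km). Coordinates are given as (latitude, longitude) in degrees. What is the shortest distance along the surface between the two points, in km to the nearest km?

16216 km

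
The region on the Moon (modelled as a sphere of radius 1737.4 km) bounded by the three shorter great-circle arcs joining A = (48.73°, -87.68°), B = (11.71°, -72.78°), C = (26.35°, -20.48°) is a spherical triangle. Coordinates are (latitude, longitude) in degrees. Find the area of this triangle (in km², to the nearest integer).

978390 km²

Side lengths (central angles): a = 0.8935, b = 0.9732, c = 0.6814 rad; semiperimeter s = 1.2741.
By l'Huilier's theorem, tan(E/4) = √[tan(s/2) tan((s−a)/2) tan((s−b)/2) tan((s−c)/2)], giving spherical excess E = 0.3241 rad.
Area = E·R² = 0.3241 × (1737.4)² ≈ 978390 km².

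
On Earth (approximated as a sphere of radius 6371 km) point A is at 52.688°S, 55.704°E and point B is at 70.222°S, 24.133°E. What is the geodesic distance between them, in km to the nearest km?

2513 km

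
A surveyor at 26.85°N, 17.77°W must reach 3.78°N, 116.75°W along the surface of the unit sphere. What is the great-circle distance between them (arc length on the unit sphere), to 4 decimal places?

Let φ₁ = 0.4686 rad, φ₂ = 0.0660 rad, and Δλ = -1.7275 rad.
cos c = sin φ₁ sin φ₂ + cos φ₁ cos φ₂ cos Δλ = (0.4517)(0.0659) + (0.8922)(0.9978)(-0.1561) = -0.10918,
so c = arccos(-0.10918) = 1.68020 rad.
On the unit sphere the arc length equals the central angle: 1.6802.

1.6802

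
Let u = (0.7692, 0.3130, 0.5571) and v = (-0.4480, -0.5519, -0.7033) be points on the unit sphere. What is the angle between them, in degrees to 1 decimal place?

155.4°

u·v = -0.9092; |u| = 1.0000, |v| = 1.0000.
cos θ = (u·v)/(|u||v|) = -0.9092, so θ = 155.4°.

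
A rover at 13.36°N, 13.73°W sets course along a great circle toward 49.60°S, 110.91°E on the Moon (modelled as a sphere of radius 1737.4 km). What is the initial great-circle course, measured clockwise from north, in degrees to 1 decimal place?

With φ₁ = 0.2332, φ₂ = -0.8657, Δλ = 2.1754 rad, the forward-azimuth formula gives
θ = atan2( sin Δλ cos φ₂ , cos φ₁ sin φ₂ − sin φ₁ cos φ₂ cos Δλ ) = atan2(0.5332, -0.6558) = 140.89°.
So the initial bearing is 140.9°.

140.9°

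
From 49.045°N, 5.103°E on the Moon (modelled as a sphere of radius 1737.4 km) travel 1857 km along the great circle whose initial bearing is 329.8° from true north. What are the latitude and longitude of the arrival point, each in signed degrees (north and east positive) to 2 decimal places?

Angular distance δ = d/R = 1857/1737.4 = 1.06884 rad; initial bearing θ = 5.7561 rad.
sin φ₂ = sin φ₁ cos δ + cos φ₁ sin δ cos θ = (0.7552)(0.4811) + (0.6555)(0.8766)(0.8643) = 0.8600, so φ₂ = 59.32°.
Δλ = atan2(sin θ sin δ cos φ₁, cos δ − sin φ₁ sin φ₂) = atan2(-0.2890, -0.1683) = -120.218°.
λ₂ = 5.103° − 120.218° = -115.11°.

59.32°, -115.11°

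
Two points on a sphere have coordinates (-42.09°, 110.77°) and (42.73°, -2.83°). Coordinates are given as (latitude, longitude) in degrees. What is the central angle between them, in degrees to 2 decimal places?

132.30°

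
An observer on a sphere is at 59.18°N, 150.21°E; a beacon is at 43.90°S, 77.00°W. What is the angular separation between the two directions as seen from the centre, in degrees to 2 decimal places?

147.81°

In radians: φ₁ = 1.0329, φ₂ = -0.7662, Δλ = 132.790° = 2.3176 rad.
cos c = sin φ₁ sin φ₂ + cos φ₁ cos φ₂ cos Δλ = (0.8588)(-0.6934) + (0.5123)(0.7206)(-0.6793) = -0.84626,
so c = arccos(-0.84626) = 2.57973 rad.
So the angular separation is 147.81°.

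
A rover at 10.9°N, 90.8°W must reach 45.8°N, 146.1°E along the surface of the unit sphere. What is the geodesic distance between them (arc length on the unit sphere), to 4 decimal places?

In radians: φ₁ = 0.1902, φ₂ = 0.7994, Δλ = -123.100° = -2.1485 rad.
Haversine: a = sin²(Δφ/2) + cos φ₁ cos φ₂ sin²(Δλ/2) = 0.0899 + (0.9820)(0.6972)(0.7731) = 0.61914.
Central angle c = 2·arcsin(√a) = 1.81140 rad.
On the unit sphere the arc length equals the central angle: 1.8114.

1.8114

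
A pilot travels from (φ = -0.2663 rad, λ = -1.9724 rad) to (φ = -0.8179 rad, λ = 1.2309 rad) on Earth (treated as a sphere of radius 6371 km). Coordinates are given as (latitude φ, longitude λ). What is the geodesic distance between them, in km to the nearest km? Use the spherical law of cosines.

13099 km

With latitudes φ₁ = -15.258°, φ₂ = -46.862° and longitude difference Δλ = -176.464°:
cos c = sin φ₁ sin φ₂ + cos φ₁ cos φ₂ cos Δλ = (-0.2632)(-0.7297) + (0.9648)(0.6838)(-0.9981) = -0.46636,
so c = arccos(-0.46636) = 2.05597 rad.
Distance = R·c = 6371 × 2.0560 ≈ 13099 km.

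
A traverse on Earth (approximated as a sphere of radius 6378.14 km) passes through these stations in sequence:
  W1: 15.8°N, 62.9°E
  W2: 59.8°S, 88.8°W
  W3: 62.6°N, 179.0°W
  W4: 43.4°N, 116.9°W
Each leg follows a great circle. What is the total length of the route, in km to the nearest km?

34683 km

Leg W1→W2: central angle 2.2936 rad, distance 14628.9 km.
Leg W2→W3: central angle 2.4467 rad, distance 15605.4 km.
Leg W3→W4: central angle 0.6975 rad, distance 4448.6 km.
Total: 14628.9 + 15605.4 + 4448.6 ≈ 34683 km.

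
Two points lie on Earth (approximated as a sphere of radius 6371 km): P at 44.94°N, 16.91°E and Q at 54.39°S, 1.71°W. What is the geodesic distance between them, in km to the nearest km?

In radians: φ₁ = 0.7844, φ₂ = -0.9493, Δλ = -18.620° = -0.3250 rad.
cos c = sin φ₁ sin φ₂ + cos φ₁ cos φ₂ cos Δλ = (0.7064)(-0.8130) + (0.7078)(0.5823)(0.9477) = -0.18369,
so c = arccos(-0.18369) = 1.75554 rad.
Distance = R·c = 6371 × 1.7555 ≈ 11185 km.

11185 km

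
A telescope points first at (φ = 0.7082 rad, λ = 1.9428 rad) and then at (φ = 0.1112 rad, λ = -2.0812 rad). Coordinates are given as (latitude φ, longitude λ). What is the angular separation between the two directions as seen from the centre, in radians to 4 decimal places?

1.9904 rad

Let φ₁ = 0.7082 rad, φ₂ = 0.1112 rad, and Δλ = 2.2592 rad.
cos c = sin φ₁ sin φ₂ + cos φ₁ cos φ₂ cos Δλ = (0.6505)(0.1110) + (0.7595)(0.9938)(-0.6353) = -0.40736,
so c = arccos(-0.40736) = 1.99036 rad.
So the angular separation is 1.9904 rad.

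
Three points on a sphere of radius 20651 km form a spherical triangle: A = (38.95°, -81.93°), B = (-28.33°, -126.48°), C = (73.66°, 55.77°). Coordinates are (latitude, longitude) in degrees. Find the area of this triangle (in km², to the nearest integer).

Side lengths (central angles): a = 2.3502, b = 1.1136, c = 1.3801 rad; semiperimeter s = 2.4220.
By l'Huilier's theorem, tan(E/4) = √[tan(s/2) tan((s−a)/2) tan((s−b)/2) tan((s−c)/2)], giving spherical excess E = 0.8085 rad.
Area = E·R² = 0.8085 × (20651)² ≈ 344807367 km².

344807367 km²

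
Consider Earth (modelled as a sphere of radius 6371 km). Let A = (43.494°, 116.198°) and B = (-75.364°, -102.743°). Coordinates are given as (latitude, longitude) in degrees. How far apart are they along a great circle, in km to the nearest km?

Let φ₁ = 0.7591 rad, φ₂ = -1.3153 rad, and Δλ = 2.4619 rad.
cos c = sin φ₁ sin φ₂ + cos φ₁ cos φ₂ cos Δλ = (0.6883)(-0.9676) + (0.7254)(0.2527)(-0.7778) = -0.80852,
so c = arccos(-0.80852) = 2.51242 rad.
Distance = R·c = 6371 × 2.5124 ≈ 16007 km.

16007 km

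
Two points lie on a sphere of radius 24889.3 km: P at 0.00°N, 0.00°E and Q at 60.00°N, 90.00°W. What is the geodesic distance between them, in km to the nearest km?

With latitudes φ₁ = 0.000°, φ₂ = 60.000° and longitude difference Δλ = -90.000°:
cos c = sin φ₁ sin φ₂ + cos φ₁ cos φ₂ cos Δλ = (0.0000)(0.8660) + (1.0000)(0.5000)(0.0000) = 0.00000,
so c = arccos(0.00000) = 1.57080 rad.
Distance = R·c = 24889.3 × 1.5708 ≈ 39096 km.

39096 km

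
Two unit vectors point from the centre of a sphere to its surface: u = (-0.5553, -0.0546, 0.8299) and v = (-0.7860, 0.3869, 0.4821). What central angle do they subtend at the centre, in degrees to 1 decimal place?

35.4°

u·v = 0.8154; |u| = 1.0000, |v| = 1.0000.
cos θ = (u·v)/(|u||v|) = 0.8154, so θ = 35.4°.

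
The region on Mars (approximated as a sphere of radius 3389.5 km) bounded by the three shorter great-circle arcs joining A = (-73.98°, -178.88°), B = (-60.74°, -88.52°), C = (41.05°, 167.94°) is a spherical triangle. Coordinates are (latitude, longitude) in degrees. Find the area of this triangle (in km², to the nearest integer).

11058700 km²

Side lengths (central angles): a = 2.2906, b = 2.0137, c = 0.5778 rad; semiperimeter s = 2.4410.
By l'Huilier's theorem, tan(E/4) = √[tan(s/2) tan((s−a)/2) tan((s−b)/2) tan((s−c)/2)], giving spherical excess E = 0.9626 rad.
Area = E·R² = 0.9626 × (3389.5)² ≈ 11058700 km².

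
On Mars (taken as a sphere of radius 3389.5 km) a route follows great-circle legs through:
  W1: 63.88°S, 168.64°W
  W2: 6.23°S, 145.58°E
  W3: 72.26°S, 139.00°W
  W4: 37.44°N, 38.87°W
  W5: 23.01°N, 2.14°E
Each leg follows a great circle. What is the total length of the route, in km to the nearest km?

18471 km

Leg W1→W2: central angle 1.1564 rad, distance 3919.5 km.
Leg W2→W3: central angle 1.3902 rad, distance 4712.1 km.
Leg W3→W4: central angle 2.2415 rad, distance 7597.7 km.
Leg W4→W5: central angle 0.6614 rad, distance 2242.0 km.
Total: 3919.5 + 4712.1 + 7597.7 + 2242.0 ≈ 18471 km.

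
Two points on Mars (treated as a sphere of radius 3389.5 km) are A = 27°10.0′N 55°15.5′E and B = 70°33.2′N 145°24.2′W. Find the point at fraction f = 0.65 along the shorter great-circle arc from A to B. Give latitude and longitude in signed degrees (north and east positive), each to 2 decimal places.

78.40°, 83.34°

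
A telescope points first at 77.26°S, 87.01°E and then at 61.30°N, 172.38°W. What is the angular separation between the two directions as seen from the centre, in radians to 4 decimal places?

2.6363 rad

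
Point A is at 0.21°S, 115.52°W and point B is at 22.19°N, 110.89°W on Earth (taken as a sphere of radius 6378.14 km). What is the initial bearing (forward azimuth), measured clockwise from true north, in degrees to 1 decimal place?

11.1°

With φ₁ = -0.0037, φ₂ = 0.3873, Δλ = 0.0808 rad, the forward-azimuth formula gives
θ = atan2( sin Δλ cos φ₂ , cos φ₁ sin φ₂ − sin φ₁ cos φ₂ cos Δλ ) = atan2(0.0747, 0.3811) = 11.10°.
So the initial bearing is 11.1°.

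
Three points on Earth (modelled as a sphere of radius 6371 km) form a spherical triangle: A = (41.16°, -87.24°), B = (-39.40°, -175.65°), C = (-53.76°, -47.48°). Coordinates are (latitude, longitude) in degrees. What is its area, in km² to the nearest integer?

76778440 km²

Side lengths (central angles): a = 1.3391, b = 1.7606, c = 1.9841 rad; semiperimeter s = 2.5419.
By l'Huilier's theorem, tan(E/4) = √[tan(s/2) tan((s−a)/2) tan((s−b)/2) tan((s−c)/2)], giving spherical excess E = 1.8916 rad.
Area = E·R² = 1.8916 × (6371)² ≈ 76778440 km².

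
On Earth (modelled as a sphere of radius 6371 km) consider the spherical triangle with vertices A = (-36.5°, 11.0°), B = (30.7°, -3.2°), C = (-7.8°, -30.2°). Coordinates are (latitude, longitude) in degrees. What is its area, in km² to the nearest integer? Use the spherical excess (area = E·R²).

15271753 km²

Side lengths (central angles): a = 0.8096, b = 0.8231, c = 1.1957 rad; semiperimeter s = 1.4142.
By l'Huilier's theorem, tan(E/4) = √[tan(s/2) tan((s−a)/2) tan((s−b)/2) tan((s−c)/2)], giving spherical excess E = 0.3762 rad.
Area = E·R² = 0.3762 × (6371)² ≈ 15271753 km².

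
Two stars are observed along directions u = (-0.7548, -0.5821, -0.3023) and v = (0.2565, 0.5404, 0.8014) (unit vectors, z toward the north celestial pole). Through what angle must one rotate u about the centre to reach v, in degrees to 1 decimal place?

u·v = -0.7504; |u| = 1.0000, |v| = 1.0000.
cos θ = (u·v)/(|u||v|) = -0.7504, so θ = 138.6°.

138.6°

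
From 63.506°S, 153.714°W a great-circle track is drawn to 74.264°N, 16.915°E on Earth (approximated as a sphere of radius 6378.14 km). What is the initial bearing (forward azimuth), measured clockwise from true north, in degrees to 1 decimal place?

13.1°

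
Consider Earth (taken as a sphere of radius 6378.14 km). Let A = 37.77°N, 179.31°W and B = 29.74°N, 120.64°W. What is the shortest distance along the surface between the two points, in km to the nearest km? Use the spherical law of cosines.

5415 km

Let φ₁ = 0.6592 rad, φ₂ = 0.5191 rad, and Δλ = 1.0240 rad.
cos c = sin φ₁ sin φ₂ + cos φ₁ cos φ₂ cos Δλ = (0.6125)(0.4961) + (0.7905)(0.8683)(0.5200) = 0.66072,
so c = arccos(0.66072) = 0.84902 rad.
Distance = R·c = 6378.14 × 0.8490 ≈ 5415 km.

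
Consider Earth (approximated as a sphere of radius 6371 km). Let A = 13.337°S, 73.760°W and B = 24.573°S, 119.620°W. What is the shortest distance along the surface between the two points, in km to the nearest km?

4958 km

In radians: φ₁ = -0.2328, φ₂ = -0.4289, Δλ = -45.860° = -0.8004 rad.
cos c = sin φ₁ sin φ₂ + cos φ₁ cos φ₂ cos Δλ = (-0.2307)(-0.4159) + (0.9730)(0.9094)(0.6964) = 0.71219,
so c = arccos(0.71219) = 0.77819 rad.
Distance = R·c = 6371 × 0.7782 ≈ 4958 km.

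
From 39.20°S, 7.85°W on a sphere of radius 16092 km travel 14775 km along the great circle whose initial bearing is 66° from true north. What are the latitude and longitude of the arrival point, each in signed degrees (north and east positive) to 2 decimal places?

Angular distance δ = d/R = 14775/16092 = 0.91816 rad; initial bearing θ = 1.1519 rad.
sin φ₂ = sin φ₁ cos δ + cos φ₁ sin δ cos θ = (-0.6320)(0.6073) + (0.7749)(0.7945)(0.4067) = -0.1334, so φ₂ = -7.67°.
Δλ = atan2(sin θ sin δ cos φ₁, cos δ − sin φ₁ sin φ₂) = atan2(0.5625, 0.5230) = 47.083°.
λ₂ = -7.850° + 47.083° = 39.23°.

-7.67°, 39.23°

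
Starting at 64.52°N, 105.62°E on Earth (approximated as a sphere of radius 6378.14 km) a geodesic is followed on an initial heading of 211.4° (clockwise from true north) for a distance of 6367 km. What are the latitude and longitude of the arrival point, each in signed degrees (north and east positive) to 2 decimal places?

Angular distance δ = d/R = 6367/6378.14 = 0.99825 rad; initial bearing θ = 3.6896 rad.
sin φ₂ = sin φ₁ cos δ + cos φ₁ sin δ cos θ = (0.9027)(0.5418) + (0.4302)(0.8405)(-0.8536) = 0.1804, so φ₂ = 10.40°.
Δλ = atan2(sin θ sin δ cos φ₁, cos δ − sin φ₁ sin φ₂) = atan2(-0.1884, 0.3789) = -26.438°.
λ₂ = 105.620° − 26.438° = 79.18°.

10.40°, 79.18°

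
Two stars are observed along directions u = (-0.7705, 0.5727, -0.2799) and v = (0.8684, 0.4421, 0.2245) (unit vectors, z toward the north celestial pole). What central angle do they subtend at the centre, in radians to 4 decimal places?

2.0700 rad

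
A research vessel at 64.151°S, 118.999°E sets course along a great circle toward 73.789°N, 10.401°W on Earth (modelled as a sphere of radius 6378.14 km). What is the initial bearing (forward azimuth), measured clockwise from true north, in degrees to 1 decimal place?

Δλ = -129.400° = -2.2585 rad.
y = sin Δλ · cos φ₂ = (-0.7727)(0.2792) = -0.2157
x = cos φ₁ sin φ₂ − sin φ₁ cos φ₂ cos Δλ = (0.4360)(0.9602) − (-0.8999)(0.2792)(-0.6347) = 0.2592
θ = atan2(y, x) = -39.77°; adding 360° gives 320.2°.

320.2°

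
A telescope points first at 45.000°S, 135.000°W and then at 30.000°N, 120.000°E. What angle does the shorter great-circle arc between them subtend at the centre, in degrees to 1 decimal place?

With latitudes φ₁ = -45.000°, φ₂ = 30.000° and longitude difference Δλ = -105.000°:
cos c = sin φ₁ sin φ₂ + cos φ₁ cos φ₂ cos Δλ = (-0.7071)(0.5000) + (0.7071)(0.8660)(-0.2588) = -0.51205,
so c = arccos(-0.51205) = 2.10836 rad.
So the angular separation is 120.8°.

120.8°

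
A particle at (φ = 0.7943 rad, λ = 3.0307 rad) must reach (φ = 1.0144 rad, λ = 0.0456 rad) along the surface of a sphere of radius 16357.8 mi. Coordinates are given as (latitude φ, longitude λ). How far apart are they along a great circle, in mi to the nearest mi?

With latitudes φ₁ = 45.510°, φ₂ = 58.121° and longitude difference Δλ = -171.034°:
cos c = sin φ₁ sin φ₂ + cos φ₁ cos φ₂ cos Δλ = (0.7134)(0.8492) + (0.7008)(0.5281)(-0.9878) = 0.24019,
so c = arccos(0.24019) = 1.32824 rad.
Distance = R·c = 16357.8 × 1.3282 ≈ 21727 mi.

21727 mi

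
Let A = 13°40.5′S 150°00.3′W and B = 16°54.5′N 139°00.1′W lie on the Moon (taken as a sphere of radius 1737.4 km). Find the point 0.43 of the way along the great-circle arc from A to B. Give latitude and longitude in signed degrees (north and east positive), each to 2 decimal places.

Central angle δ = 0.5665 rad. Interpolating on the sphere with fraction f = 0.43:
P = [sin((1−f)δ)·A + sin(fδ)·B] / sin δ = 0.5913·A + 0.4494·B in Cartesian coordinates,
giving P = (-0.8221, -0.5693, -0.0091), i.e. latitude -0.52°, longitude -145.30°.

-0.52°, -145.30°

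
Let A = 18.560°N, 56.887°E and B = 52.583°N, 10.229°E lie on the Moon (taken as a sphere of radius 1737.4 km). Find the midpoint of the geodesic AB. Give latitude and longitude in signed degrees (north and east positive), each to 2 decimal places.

Central angle δ = 0.8656 rad. Interpolating on the sphere with fraction f = 0.5:
P = [sin((1−f)δ)·A + sin(fδ)·B] / sin δ = 0.5508·A + 0.5508·B in Cartesian coordinates,
giving P = (0.6146, 0.4968, 0.6128), i.e. latitude 37.79°, longitude 38.95°.

37.79°, 38.95°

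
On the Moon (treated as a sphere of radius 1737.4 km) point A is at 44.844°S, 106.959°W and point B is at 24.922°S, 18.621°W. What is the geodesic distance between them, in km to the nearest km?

In radians: φ₁ = -0.7827, φ₂ = -0.4350, Δλ = 88.338° = 1.5418 rad.
cos c = sin φ₁ sin φ₂ + cos φ₁ cos φ₂ cos Δλ = (-0.7052)(-0.4214) + (0.7090)(0.9069)(0.0290) = 0.31580,
so c = arccos(0.31580) = 1.24950 rad.
Distance = R·c = 1737.4 × 1.2495 ≈ 2171 km.

2171 km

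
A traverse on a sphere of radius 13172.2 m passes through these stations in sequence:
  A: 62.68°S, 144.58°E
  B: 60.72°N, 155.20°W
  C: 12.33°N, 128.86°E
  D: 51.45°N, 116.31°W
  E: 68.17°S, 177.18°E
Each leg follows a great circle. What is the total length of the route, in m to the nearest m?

Leg A→B: central angle 2.2962 rad, distance 30246.4 m.
Leg B→C: central angle 1.2637 rad, distance 16645.1 m.
Leg C→D: central angle 1.6596 rad, distance 21860.2 m.
Leg D→E: central angle 2.2570 rad, distance 29729.8 m.
Total: 30246.4 + 16645.1 + 21860.2 + 29729.8 ≈ 98482 m.

98482 m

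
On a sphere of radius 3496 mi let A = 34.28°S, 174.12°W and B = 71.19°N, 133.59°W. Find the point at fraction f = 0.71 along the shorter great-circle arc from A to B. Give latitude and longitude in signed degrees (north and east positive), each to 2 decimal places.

The central angle between A and B is δ = 1.9078 rad.
With f = 0.71, the slerp weights are sin((1−f)δ)/sin δ = 0.5568 and sin(fδ)/sin δ = 1.0349.
Weighted sum of the unit vectors: (0.5568)·(-0.8219,-0.0847,-0.5632) + (1.0349)·(-0.2223,-0.2335,0.9466) = (-0.6877, -0.2888, 0.6660).
Converting back: φ = atan2(z, √(x²+y²)) = 41.76°, λ = atan2(y, x) = -157.22°.

41.76°, -157.22°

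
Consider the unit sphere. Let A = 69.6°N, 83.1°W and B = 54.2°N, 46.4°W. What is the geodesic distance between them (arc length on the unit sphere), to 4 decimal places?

0.3932

Let φ₁ = 1.2147 rad, φ₂ = 0.9460 rad, and Δλ = 0.6405 rad.
cos c = sin φ₁ sin φ₂ + cos φ₁ cos φ₂ cos Δλ = (0.9373)(0.8111) + (0.3486)(0.5850)(0.8018) = 0.92368,
so c = arccos(0.92368) = 0.39323 rad.
On the unit sphere the arc length equals the central angle: 0.3932.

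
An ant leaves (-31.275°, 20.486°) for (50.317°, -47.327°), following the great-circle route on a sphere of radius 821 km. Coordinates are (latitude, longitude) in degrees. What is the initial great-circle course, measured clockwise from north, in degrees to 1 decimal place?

With φ₁ = -0.5459, φ₂ = 0.8782, Δλ = -1.1836 rad, the forward-azimuth formula gives
θ = atan2( sin Δλ cos φ₂ , cos φ₁ sin φ₂ − sin φ₁ cos φ₂ cos Δλ ) = atan2(-0.5913, 0.7829) = -37.06°.
Adding 360° brings this into [0°, 360°): 322.9°.

322.9°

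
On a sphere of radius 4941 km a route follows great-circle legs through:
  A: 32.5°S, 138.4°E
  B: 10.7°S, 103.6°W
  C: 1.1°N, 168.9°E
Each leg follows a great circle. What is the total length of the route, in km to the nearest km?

16779 km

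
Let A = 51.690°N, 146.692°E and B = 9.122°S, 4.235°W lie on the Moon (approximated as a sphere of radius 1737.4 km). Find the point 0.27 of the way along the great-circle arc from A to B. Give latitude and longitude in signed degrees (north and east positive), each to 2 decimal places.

66.35°, 79.39°

Central angle δ = 2.2908 rad. Interpolating on the sphere with fraction f = 0.27:
P = [sin((1−f)δ)·A + sin(fδ)·B] / sin δ = 1.3232·A + 0.7712·B in Cartesian coordinates,
giving P = (0.0738, 0.3942, 0.9160), i.e. latitude 66.35°, longitude 79.39°.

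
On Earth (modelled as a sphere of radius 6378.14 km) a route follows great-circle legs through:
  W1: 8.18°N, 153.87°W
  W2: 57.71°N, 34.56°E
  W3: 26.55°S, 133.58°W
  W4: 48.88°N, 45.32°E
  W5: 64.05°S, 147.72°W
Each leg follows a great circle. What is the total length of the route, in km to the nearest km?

64834 km

Leg W1→W2: central angle 1.9853 rad, distance 12662.8 km.
Leg W2→W3: central angle 2.5783 rad, distance 16445.0 km.
Leg W3→W4: central angle 2.7516 rad, distance 17549.9 km.
Leg W4→W5: central angle 2.8498 rad, distance 18176.5 km.
Total: 12662.8 + 16445.0 + 17549.9 + 18176.5 ≈ 64834 km.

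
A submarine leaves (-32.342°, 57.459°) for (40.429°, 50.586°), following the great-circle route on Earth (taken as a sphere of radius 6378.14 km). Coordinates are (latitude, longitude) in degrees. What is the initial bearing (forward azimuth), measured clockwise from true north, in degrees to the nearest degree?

With φ₁ = -0.5645, φ₂ = 0.7056, Δλ = -0.1200 rad, the forward-azimuth formula gives
θ = atan2( sin Δλ cos φ₂ , cos φ₁ sin φ₂ − sin φ₁ cos φ₂ cos Δλ ) = atan2(-0.0911, 0.9522) = -5.46°.
Adding 360° brings this into [0°, 360°): 355°.

355°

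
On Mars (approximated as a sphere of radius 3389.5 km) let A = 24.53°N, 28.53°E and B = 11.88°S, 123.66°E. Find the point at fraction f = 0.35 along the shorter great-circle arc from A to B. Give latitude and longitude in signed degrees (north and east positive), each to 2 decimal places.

15.15°, 64.31°

Central angle δ = 1.7366 rad. Interpolating on the sphere with fraction f = 0.35:
P = [sin((1−f)δ)·A + sin(fδ)·B] / sin δ = 0.9165·A + 0.5790·B in Cartesian coordinates,
giving P = (0.4185, 0.8698, 0.2613), i.e. latitude 15.15°, longitude 64.31°.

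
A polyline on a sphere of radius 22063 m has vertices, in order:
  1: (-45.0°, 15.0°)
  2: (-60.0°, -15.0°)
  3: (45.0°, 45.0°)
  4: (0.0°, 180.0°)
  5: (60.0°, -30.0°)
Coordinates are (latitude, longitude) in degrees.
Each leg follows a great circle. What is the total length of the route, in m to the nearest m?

144312 m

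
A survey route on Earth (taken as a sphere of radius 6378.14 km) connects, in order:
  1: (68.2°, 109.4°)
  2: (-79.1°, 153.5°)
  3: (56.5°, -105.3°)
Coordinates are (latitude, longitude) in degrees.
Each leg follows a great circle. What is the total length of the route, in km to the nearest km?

Leg 1→2: central angle 2.6086 rad, distance 16638.2 km.
Leg 2→3: central angle 2.5664 rad, distance 16369.2 km.
Total: 16638.2 + 16369.2 ≈ 33007 km.

33007 km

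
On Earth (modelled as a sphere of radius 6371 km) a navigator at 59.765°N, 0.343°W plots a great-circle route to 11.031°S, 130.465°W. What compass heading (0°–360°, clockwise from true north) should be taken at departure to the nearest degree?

With φ₁ = 1.0431, φ₂ = -0.1925, Δλ = -2.2711 rad, the forward-azimuth formula gives
θ = atan2( sin Δλ cos φ₂ , cos φ₁ sin φ₂ − sin φ₁ cos φ₂ cos Δλ ) = atan2(-0.7505, 0.4501) = -59.05°.
Adding 360° brings this into [0°, 360°): 301°.

301°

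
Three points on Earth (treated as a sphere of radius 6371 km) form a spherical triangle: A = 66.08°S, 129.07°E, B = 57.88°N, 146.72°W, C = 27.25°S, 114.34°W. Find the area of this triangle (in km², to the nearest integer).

70018087 km²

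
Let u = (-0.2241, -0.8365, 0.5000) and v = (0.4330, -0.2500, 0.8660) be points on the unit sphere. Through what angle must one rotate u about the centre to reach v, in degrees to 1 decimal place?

u·v = 0.5451; |u| = 1.0000, |v| = 1.0000.
cos θ = (u·v)/(|u||v|) = 0.5451, so θ = 57.0°.

57.0°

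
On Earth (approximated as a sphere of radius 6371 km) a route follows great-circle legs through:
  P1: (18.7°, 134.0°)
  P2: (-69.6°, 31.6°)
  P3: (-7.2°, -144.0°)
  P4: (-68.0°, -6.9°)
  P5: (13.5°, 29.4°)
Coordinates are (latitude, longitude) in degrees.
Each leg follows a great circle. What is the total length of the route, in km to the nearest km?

44422 km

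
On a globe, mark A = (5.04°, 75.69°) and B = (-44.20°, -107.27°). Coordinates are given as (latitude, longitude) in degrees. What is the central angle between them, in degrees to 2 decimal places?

With latitudes φ₁ = 5.040°, φ₂ = -44.200° and longitude difference Δλ = 177.040°:
cos c = sin φ₁ sin φ₂ + cos φ₁ cos φ₂ cos Δλ = (0.0879)(-0.6972) + (0.9961)(0.7169)(-0.9987) = -0.77443,
so c = arccos(-0.77443) = 2.45661 rad.
So the angular separation is 140.75°.

140.75°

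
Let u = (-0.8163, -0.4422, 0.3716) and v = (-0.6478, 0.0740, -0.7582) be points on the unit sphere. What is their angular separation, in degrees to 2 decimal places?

u·v = 0.2143; |u| = 1.0000, |v| = 1.0000.
cos θ = (u·v)/(|u||v|) = 0.2143, so θ = 77.62°.

77.62°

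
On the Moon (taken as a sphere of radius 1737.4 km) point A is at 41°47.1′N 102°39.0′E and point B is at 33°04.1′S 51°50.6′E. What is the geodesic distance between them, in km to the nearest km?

With latitudes φ₁ = 41.785°, φ₂ = -33.068° and longitude difference Δλ = -50.807°:
Haversine: a = sin²(Δφ/2) + cos φ₁ cos φ₂ sin²(Δλ/2) = 0.3694 + (0.7457)(0.8380)(0.1840) = 0.48435.
Central angle c = 2·arcsin(√a) = 1.53949 rad.
Distance = R·c = 1737.4 × 1.5395 ≈ 2675 km.

2675 km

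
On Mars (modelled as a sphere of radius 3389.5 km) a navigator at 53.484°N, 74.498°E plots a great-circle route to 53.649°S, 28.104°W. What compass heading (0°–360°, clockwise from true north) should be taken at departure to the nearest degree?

237°

With φ₁ = 0.9335, φ₂ = -0.9364, Δλ = -1.7907 rad, the forward-azimuth formula gives
θ = atan2( sin Δλ cos φ₂ , cos φ₁ sin φ₂ − sin φ₁ cos φ₂ cos Δλ ) = atan2(-0.5785, -0.3753) = -122.98°.
Adding 360° brings this into [0°, 360°): 237°.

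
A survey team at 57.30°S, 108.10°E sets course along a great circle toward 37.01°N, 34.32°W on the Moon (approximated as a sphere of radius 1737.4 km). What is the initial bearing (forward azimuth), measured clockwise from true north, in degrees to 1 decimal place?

Δλ = -142.420° = -2.4857 rad.
y = sin Δλ · cos φ₂ = (-0.6099)(0.7985) = -0.4870
x = cos φ₁ sin φ₂ − sin φ₁ cos φ₂ cos Δλ = (0.5402)(0.6020) − (-0.8415)(0.7985)(-0.7925) = -0.2073
θ = atan2(y, x) = -113.06°; adding 360° gives 246.9°.

246.9°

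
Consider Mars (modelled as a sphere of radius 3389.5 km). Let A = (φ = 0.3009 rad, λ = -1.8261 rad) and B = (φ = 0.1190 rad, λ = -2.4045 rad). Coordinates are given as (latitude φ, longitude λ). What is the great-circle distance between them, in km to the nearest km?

With latitudes φ₁ = 17.240°, φ₂ = 6.818° and longitude difference Δλ = -33.140°:
cos c = sin φ₁ sin φ₂ + cos φ₁ cos φ₂ cos Δλ = (0.2964)(0.1187) + (0.9551)(0.9929)(0.8373) = 0.82925,
so c = arccos(0.82925) = 0.59304 rad.
Distance = R·c = 3389.5 × 0.5930 ≈ 2010 km.

2010 km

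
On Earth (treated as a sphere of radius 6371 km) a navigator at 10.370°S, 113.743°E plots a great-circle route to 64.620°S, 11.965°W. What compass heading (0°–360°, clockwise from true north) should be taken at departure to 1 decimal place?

With φ₁ = -0.1810, φ₂ = -1.1278, Δλ = -2.1940 rad, the forward-azimuth formula gives
θ = atan2( sin Δλ cos φ₂ , cos φ₁ sin φ₂ − sin φ₁ cos φ₂ cos Δλ ) = atan2(-0.3480, -0.9338) = -159.56°.
Adding 360° brings this into [0°, 360°): 200.4°.

200.4°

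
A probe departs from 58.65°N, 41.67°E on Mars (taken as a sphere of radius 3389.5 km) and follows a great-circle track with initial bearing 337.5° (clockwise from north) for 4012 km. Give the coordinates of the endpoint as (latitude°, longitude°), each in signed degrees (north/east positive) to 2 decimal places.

Angular distance δ = d/R = 4012/3389.5 = 1.18366 rad; initial bearing θ = 5.8905 rad.
sin φ₂ = sin φ₁ cos δ + cos φ₁ sin δ cos θ = (0.8540)(0.3775) + (0.5203)(0.9260)(0.9239) = 0.7675, so φ₂ = 50.13°.
Δλ = atan2(sin θ sin δ cos φ₁, cos δ − sin φ₁ sin φ₂) = atan2(-0.1844, -0.2779) = -146.441°.
λ₂ = 41.670° − 146.441° = -104.77°.

50.13°, -104.77°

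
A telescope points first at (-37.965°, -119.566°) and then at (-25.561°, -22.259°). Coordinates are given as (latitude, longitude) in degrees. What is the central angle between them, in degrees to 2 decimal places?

79.92°

In radians: φ₁ = -0.6626, φ₂ = -0.4461, Δλ = 97.307° = 1.6983 rad.
cos c = sin φ₁ sin φ₂ + cos φ₁ cos φ₂ cos Δλ = (-0.6152)(-0.4315) + (0.7884)(0.9021)(-0.1272) = 0.17498,
so c = arccos(0.17498) = 1.39492 rad.
So the angular separation is 79.92°.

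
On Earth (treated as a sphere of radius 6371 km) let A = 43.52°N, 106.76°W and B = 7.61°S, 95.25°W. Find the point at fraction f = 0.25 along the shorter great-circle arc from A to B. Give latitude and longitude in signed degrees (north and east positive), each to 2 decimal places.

The central angle between A and B is δ = 0.9108 rad.
With f = 0.25, the slerp weights are sin((1−f)δ)/sin δ = 0.7990 and sin(fδ)/sin δ = 0.2857.
Weighted sum of the unit vectors: (0.7990)·(-0.2091,-0.6943,0.6886) + (0.2857)·(-0.0907,-0.9870,-0.1324) = (-0.1930, -0.8368, 0.5124).
Converting back: φ = atan2(z, √(x²+y²)) = 30.82°, λ = atan2(y, x) = -102.99°.

30.82°, -102.99°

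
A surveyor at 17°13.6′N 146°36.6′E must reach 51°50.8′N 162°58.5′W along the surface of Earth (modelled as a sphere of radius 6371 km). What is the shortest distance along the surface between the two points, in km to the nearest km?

With latitudes φ₁ = 17.227°, φ₂ = 51.847° and longitude difference Δλ = 50.415°:
cos c = sin φ₁ sin φ₂ + cos φ₁ cos φ₂ cos Δλ = (0.2962)(0.7864) + (0.9551)(0.6178)(0.6372) = 0.60888,
so c = arccos(0.60888) = 0.91615 rad.
Distance = R·c = 6371 × 0.9161 ≈ 5837 km.

5837 km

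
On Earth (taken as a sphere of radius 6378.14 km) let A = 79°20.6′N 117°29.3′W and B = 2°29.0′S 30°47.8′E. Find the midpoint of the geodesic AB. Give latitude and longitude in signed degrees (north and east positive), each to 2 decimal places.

47.95°, 24.21°

The central angle between A and B is δ = 1.7719 rad.
With f = 0.5, the slerp weights are sin((1−f)δ)/sin δ = 0.7904 and sin(fδ)/sin δ = 0.7904.
Weighted sum of the unit vectors: (0.7904)·(-0.0854,-0.1640,0.9828) + (0.7904)·(0.8582,0.5115,-0.0433) = (0.6109, 0.2747, 0.7426).
Converting back: φ = atan2(z, √(x²+y²)) = 47.95°, λ = atan2(y, x) = 24.21°.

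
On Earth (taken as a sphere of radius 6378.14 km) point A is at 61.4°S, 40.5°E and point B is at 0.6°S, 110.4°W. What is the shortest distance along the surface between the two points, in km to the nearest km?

12707 km

With latitudes φ₁ = -61.400°, φ₂ = -0.600° and longitude difference Δλ = -150.900°:
cos c = sin φ₁ sin φ₂ + cos φ₁ cos φ₂ cos Δλ = (-0.8780)(-0.0105) + (0.4787)(0.9999)(-0.8738) = -0.40905,
so c = arccos(-0.40905) = 1.99221 rad.
Distance = R·c = 6378.14 × 1.9922 ≈ 12707 km.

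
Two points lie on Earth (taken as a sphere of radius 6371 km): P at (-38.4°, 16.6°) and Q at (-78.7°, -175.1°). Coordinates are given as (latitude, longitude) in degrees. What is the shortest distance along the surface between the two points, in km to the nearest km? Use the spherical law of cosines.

In radians: φ₁ = -0.6702, φ₂ = -1.3736, Δλ = 168.300° = 2.9374 rad.
cos c = sin φ₁ sin φ₂ + cos φ₁ cos φ₂ cos Δλ = (-0.6211)(-0.9806) + (0.7837)(0.1959)(-0.9792) = 0.45874,
so c = arccos(0.45874) = 1.09422 rad.
Distance = R·c = 6371 × 1.0942 ≈ 6971 km.

6971 km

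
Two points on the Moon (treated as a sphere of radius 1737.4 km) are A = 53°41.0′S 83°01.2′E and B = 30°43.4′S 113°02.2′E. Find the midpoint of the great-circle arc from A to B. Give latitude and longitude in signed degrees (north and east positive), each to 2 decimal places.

Central angle δ = 0.5501 rad. Interpolating on the sphere with fraction f = 0.5:
P = [sin((1−f)δ)·A + sin(fδ)·B] / sin δ = 0.5195·A + 0.5195·B in Cartesian coordinates,
giving P = (-0.1374, 0.7164, -0.6840), i.e. latitude -43.16°, longitude 100.86°.

-43.16°, 100.86°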